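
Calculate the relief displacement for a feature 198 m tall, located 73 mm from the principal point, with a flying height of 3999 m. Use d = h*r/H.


d = h * r / H = 198 * 73 / 3999 = 3.61 mm

3.61 mm


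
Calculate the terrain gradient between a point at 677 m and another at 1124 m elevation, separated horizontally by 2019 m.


gradient = (1124 - 677) / 2019 = 447 / 2019 = 0.2214

0.2214


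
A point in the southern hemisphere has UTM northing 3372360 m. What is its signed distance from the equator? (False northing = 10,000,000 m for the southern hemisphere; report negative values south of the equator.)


For southern: actual = 3372360 - 10000000 = -6627640 m

-6627640 m


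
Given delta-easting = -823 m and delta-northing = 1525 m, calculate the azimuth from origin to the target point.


az = atan2(-823, 1525) = -28.4 deg
adjusted to 0-360: 331.6 degrees

331.6 degrees


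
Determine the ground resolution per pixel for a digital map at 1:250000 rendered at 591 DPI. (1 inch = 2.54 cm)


pixel_cm = 2.54 / 591 ≈ 0.004298 cm
ground = pixel_cm * 250000 / 100 = 2.54 * 250000 / (591 * 100) = 635000 / 59100 ≈ 10.74 m

10.74 m


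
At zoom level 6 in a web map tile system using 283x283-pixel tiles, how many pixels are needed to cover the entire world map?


tiles per axis = 2^6 = 64
total tiles = 64^2 = 4096
pixels per axis = 64 * 283 = 18112
total pixels = 18112^2 = 328044544

328044544 pixels


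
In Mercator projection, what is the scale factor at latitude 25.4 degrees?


SF = 1 / cos(25.4) = 1 / 0.903335 = 1.107

1.107


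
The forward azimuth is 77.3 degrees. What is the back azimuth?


back azimuth = (77.3 + 180) mod 360 = 257.3 degrees

257.3 degrees


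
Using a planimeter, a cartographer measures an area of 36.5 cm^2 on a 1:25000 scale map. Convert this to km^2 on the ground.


ground_area = 36.5 * (25000/100)^2 = 2281250.0 m^2 = 2.28125 km^2 ≈ 2.281 km^2

2.281 km^2


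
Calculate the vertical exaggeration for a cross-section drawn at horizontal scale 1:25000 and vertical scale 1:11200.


VE = horizontal_scale / vertical_scale = 25000 / 11200 ≈ 2.2

2.2x


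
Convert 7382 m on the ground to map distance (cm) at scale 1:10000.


map_cm = 7382 * 100 / 10000 = 73.82 cm

73.82 cm


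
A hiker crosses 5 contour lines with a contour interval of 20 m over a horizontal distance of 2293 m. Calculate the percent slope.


elevation change = 5 * 20 = 100 m
slope = 100 / 2293 * 100 = 4.4%

4.4%


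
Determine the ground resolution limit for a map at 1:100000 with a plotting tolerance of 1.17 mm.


ground = 1.17 mm * 100000 / 1000 = 117.0 m

117.0 m


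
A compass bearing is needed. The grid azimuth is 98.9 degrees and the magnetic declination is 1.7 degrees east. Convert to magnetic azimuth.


magnetic azimuth = grid azimuth - declination (east +ve)
mag_az = 98.9 - 1.7 = 97.2 degrees

97.2 degrees


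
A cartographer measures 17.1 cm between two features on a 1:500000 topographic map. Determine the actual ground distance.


ground = 17.1 cm * 500000 / 100 = 85500.0 m = 85.5 km

85.5 km


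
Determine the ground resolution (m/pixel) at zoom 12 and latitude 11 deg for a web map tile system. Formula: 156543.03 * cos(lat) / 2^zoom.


res = 156543.03 * cos(11) / 2^12 = 156543.03 * 0.98162718 / 4096 = 37.52 m/pixel

37.52 m/pixel


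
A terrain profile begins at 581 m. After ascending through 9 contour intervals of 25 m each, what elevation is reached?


elevation = 581 + 9 * 25 = 806 m

806 m


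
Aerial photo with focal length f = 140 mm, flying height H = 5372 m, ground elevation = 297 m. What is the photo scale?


scale = f / (H - h) = 140 mm / 5075 m = 140 / 5075000 = 1:36250

1:36250


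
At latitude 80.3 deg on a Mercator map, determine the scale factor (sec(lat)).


SF = 1 / cos(80.3) = 1 / 0.168489 = 5.935

5.935


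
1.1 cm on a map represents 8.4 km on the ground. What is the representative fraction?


ground = 8.4 km = 840000 cm; RF denominator = ground / map = 840000 / 1.1 ≈ 763636; RF = 1:763636

1:763636


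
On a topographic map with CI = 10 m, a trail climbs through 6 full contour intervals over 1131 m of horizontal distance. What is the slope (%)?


elevation change = 6 * 10 = 60 m
slope = 60 / 1131 * 100 = 5.3%

5.3%


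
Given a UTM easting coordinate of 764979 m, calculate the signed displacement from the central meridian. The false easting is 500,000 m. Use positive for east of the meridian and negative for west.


displacement = 764979 - 500000 = 264979 m

264979 m


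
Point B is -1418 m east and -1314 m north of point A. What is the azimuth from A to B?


az = atan2(-1418, -1314) = -132.8 deg
adjusted to 0-360: 227.2 degrees

227.2 degrees


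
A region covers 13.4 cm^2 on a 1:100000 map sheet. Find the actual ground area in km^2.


ground_area = 13.4 * (100000/100)^2 = 13400000.0 m^2 = 13.4 km^2

13.4 km^2


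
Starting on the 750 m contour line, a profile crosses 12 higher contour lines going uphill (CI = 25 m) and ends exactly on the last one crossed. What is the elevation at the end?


elevation = 750 + 12 * 25 = 1050 m

1050 m


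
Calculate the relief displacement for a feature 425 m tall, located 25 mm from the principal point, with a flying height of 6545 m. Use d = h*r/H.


d = h * r / H = 425 * 25 / 6545 = 1.62 mm

1.62 mm


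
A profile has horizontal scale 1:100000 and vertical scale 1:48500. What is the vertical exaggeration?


VE = horizontal_scale / vertical_scale = 100000 / 48500 ≈ 2.1

2.1x


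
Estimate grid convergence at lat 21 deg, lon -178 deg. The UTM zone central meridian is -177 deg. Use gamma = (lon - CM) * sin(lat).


gamma = (-178 - -177) * sin(21) = -1 * 0.358368 = -0.358 degrees

-0.358 degrees


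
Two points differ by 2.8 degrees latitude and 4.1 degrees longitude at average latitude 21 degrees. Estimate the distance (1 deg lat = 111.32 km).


dlat_km = 2.8 * 111.32 = 311.696
dlon_km = 4.1 * 111.32 * cos(21) ≈ 426.097
dist = sqrt(311.696^2 + 426.097^2) ≈ 527.9 km

527.9 km


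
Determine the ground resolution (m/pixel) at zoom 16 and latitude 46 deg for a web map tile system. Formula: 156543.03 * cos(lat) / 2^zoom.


res = 156543.03 * cos(46) / 2^16 = 156543.03 * 0.69465837 / 65536 = 1.66 m/pixel

1.66 m/pixel


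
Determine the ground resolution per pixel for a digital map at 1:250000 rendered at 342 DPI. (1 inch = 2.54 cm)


pixel_cm = 2.54 / 342 ≈ 0.007427 cm
ground = pixel_cm * 250000 / 100 = 2.54 * 250000 / (342 * 100) = 635000 / 34200 ≈ 18.57 m

18.57 m


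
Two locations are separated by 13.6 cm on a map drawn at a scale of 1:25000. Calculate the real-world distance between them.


ground = 13.6 cm * 25000 / 100 = 3400.0 m = 3.4 km

3.4 km


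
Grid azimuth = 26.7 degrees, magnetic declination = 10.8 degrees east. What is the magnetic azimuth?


magnetic azimuth = grid azimuth - declination (east +ve)
mag_az = 26.7 - 10.8 = 15.9 degrees

15.9 degrees


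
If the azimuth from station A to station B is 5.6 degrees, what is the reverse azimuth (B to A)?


back azimuth = (5.6 + 180) mod 360 = 185.6 degrees

185.6 degrees


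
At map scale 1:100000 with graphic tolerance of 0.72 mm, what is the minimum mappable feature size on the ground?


ground = 0.72 mm * 100000 / 1000 = 72.0 m

72.0 m


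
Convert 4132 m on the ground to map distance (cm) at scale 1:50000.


map_cm = 4132 * 100 / 50000 = 8.264 cm ≈ 8.26 cm

8.26 cm


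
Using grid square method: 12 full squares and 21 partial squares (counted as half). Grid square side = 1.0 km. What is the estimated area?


effective squares = 12 + 21 * 0.5 = 22.5
area = 22.5 * 1.0 = 22.5 km^2

22.5 km^2


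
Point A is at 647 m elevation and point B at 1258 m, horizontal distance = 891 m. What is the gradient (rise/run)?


gradient = (1258 - 647) / 891 = 611 / 891 = 0.6857

0.6857


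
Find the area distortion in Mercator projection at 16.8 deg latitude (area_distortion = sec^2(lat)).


area_distortion = 1/cos^2(16.8) = 1.091

1.091


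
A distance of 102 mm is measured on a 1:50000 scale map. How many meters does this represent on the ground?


ground = 102 mm * 50000 / 1000 = 5100.0 m

5100.0 m


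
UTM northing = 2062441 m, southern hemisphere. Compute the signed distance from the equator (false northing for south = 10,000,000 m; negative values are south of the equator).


For southern: actual = 2062441 - 10000000 = -7937559 m

-7937559 m


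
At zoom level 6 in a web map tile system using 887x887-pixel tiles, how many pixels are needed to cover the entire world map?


tiles per axis = 2^6 = 64
total tiles = 64^2 = 4096
pixels per axis = 64 * 887 = 56768
total pixels = 56768^2 = 3222605824

3222605824 pixels


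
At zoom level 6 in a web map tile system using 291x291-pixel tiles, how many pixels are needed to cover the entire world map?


tiles per axis = 2^6 = 64
total tiles = 64^2 = 4096
pixels per axis = 64 * 291 = 18624
total pixels = 18624^2 = 346853376

346853376 pixels


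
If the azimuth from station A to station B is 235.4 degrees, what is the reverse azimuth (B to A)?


back azimuth = (235.4 + 180) mod 360 = 55.4 degrees

55.4 degrees


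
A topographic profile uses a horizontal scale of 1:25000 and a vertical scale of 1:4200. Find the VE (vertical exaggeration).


VE = horizontal_scale / vertical_scale = 25000 / 4200 ≈ 6.0

6.0x


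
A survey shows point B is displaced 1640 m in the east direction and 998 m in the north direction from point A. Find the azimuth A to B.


az = atan2(1640, 998) = 58.7 deg
adjusted to 0-360: 58.7 degrees

58.7 degrees


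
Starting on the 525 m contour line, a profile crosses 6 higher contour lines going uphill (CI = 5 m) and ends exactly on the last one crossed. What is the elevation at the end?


elevation = 525 + 6 * 5 = 555 m

555 m


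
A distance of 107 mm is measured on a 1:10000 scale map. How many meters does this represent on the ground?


ground = 107 mm * 10000 / 1000 = 1070.0 m

1070.0 m


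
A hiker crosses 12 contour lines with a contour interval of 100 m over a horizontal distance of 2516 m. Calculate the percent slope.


elevation change = 12 * 100 = 1200 m
slope = 1200 / 2516 * 100 = 47.7%

47.7%


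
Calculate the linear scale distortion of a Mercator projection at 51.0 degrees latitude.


SF = 1 / cos(51.0) = 1 / 0.62932 = 1.589

1.589


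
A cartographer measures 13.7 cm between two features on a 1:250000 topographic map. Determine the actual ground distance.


ground = 13.7 cm * 250000 / 100 = 34250.0 m = 34.25 km

34.25 km


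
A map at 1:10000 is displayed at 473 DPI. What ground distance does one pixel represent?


pixel_cm = 2.54 / 473 ≈ 0.00537 cm
ground = pixel_cm * 10000 / 100 = 2.54 * 10000 / (473 * 100) = 25400 / 47300 ≈ 0.54 m

0.54 m


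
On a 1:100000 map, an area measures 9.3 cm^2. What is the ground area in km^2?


ground_area = 9.3 * (100000/100)^2 = 9300000.0 m^2 = 9.3 km^2

9.3 km^2


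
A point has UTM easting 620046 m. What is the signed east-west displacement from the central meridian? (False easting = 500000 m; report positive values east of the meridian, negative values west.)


displacement = 620046 - 500000 = 120046 m

120046 m


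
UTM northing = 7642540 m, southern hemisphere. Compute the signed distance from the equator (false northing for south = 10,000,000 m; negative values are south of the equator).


For southern: actual = 7642540 - 10000000 = -2357460 m

-2357460 m


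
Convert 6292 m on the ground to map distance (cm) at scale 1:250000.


map_cm = 6292 * 100 / 250000 = 2.5168 cm ≈ 2.52 cm

2.52 cm


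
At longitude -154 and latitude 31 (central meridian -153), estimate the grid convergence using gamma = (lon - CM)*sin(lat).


gamma = (-154 - -153) * sin(31) = -1 * 0.515038 = -0.515 degrees

-0.515 degrees


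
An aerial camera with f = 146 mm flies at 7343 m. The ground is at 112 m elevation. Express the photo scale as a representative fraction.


scale = f / (H - h) = 146 mm / 7231 m = 146 / 7231000 = 1:49527

1:49527


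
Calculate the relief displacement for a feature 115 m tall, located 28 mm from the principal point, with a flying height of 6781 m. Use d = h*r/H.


d = h * r / H = 115 * 28 / 6781 = 0.47 mm

0.47 mm


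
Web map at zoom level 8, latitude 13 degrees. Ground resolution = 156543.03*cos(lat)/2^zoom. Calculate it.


res = 156543.03 * cos(13) / 2^8 = 156543.03 * 0.97437006 / 256 = 595.82 m/pixel

595.82 m/pixel


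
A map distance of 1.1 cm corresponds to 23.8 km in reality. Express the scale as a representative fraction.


ground = 23.8 km = 2380000 cm; RF denominator = ground / map = 2380000 / 1.1 ≈ 2163636; RF = 1:2163636

1:2163636


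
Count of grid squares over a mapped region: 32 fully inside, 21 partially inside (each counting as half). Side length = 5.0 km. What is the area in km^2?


effective squares = 32 + 21 * 0.5 = 42.5
area = 42.5 * 25.0 = 1062.5 km^2

1062.5 km^2


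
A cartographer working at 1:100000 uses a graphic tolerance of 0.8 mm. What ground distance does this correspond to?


ground = 0.8 mm * 100000 / 1000 = 80.0 m

80.0 m


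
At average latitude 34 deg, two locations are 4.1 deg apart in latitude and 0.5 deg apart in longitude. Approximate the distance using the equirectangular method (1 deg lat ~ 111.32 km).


dlat_km = 4.1 * 111.32 = 456.412
dlon_km = 0.5 * 111.32 * cos(34) ≈ 46.144
dist = sqrt(456.412^2 + 46.144^2) ≈ 458.7 km

458.7 km


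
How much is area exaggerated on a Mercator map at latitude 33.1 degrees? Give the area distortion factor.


area_distortion = 1/cos^2(33.1) = 1.425

1.425


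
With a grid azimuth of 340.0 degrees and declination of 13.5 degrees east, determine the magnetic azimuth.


magnetic azimuth = grid azimuth - declination (east +ve)
mag_az = 340.0 - 13.5 = 326.5 degrees

326.5 degrees


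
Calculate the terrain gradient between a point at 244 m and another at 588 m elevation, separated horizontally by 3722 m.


gradient = (588 - 244) / 3722 = 344 / 3722 = 0.0924

0.0924


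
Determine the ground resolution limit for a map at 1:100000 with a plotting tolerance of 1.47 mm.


ground = 1.47 mm * 100000 / 1000 = 147.0 m

147.0 m


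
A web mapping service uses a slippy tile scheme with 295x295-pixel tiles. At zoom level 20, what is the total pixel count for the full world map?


tiles per axis = 2^20 = 1048576
total tiles = 1048576^2 = 1099511627776
pixels per axis = 1048576 * 295 = 309329920
total pixels = 309329920^2 = 95684999407206400

95684999407206400 pixels


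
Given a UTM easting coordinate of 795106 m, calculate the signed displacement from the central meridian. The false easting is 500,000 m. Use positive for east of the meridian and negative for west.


displacement = 795106 - 500000 = 295106 m

295106 m


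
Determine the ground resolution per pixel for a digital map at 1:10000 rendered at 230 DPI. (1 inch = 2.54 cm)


pixel_cm = 2.54 / 230 ≈ 0.011043 cm
ground = pixel_cm * 10000 / 100 = 2.54 * 10000 / (230 * 100) = 25400 / 23000 ≈ 1.1 m

1.1 m


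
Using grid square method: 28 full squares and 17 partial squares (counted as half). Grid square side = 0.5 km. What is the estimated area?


effective squares = 28 + 17 * 0.5 = 36.5
area = 36.5 * 0.25 = 9.125 km^2

9.125 km^2


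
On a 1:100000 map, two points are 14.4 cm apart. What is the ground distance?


ground = 14.4 cm * 100000 / 100 = 14400.0 m = 14.4 km

14.4 km


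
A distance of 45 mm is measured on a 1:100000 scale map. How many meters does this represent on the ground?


ground = 45 mm * 100000 / 1000 = 4500.0 m

4500.0 m


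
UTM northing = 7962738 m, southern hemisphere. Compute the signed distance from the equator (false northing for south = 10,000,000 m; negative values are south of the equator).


For southern: actual = 7962738 - 10000000 = -2037262 m

-2037262 m


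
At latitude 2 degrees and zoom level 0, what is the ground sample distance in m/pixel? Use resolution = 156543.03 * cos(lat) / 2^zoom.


res = 156543.03 * cos(2) / 2^0 = 156543.03 * 0.99939083 / 1 = 156447.67 m/pixel

156447.67 m/pixel


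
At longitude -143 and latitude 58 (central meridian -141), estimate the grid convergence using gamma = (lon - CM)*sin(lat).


gamma = (-143 - -141) * sin(58) = -2 * 0.848048 = -1.696 degrees

-1.696 degrees


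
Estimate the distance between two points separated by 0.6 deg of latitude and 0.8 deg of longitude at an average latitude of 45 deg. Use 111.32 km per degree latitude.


dlat_km = 0.6 * 111.32 = 66.792
dlon_km = 0.8 * 111.32 * cos(45) ≈ 62.972
dist = sqrt(66.792^2 + 62.972^2) ≈ 91.8 km

91.8 km


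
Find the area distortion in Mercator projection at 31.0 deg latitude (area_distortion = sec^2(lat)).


area_distortion = 1/cos^2(31.0) = 1.361

1.361


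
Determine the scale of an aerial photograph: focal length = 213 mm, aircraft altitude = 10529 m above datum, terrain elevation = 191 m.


scale = f / (H - h) = 213 mm / 10338 m = 213 / 10338000 = 1:48535

1:48535


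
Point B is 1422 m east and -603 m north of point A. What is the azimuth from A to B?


az = atan2(1422, -603) = 113.0 deg
adjusted to 0-360: 113.0 degrees

113.0 degrees


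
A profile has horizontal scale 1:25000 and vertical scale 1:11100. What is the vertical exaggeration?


VE = horizontal_scale / vertical_scale = 25000 / 11100 ≈ 2.3

2.3x


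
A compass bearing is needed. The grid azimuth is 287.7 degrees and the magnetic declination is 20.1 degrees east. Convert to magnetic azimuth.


magnetic azimuth = grid azimuth - declination (east +ve)
mag_az = 287.7 - 20.1 = 267.6 degrees

267.6 degrees


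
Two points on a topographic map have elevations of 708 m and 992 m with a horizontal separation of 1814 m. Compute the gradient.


gradient = (992 - 708) / 1814 = 284 / 1814 = 0.1566

0.1566


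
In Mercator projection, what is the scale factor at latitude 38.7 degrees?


SF = 1 / cos(38.7) = 1 / 0.78043 = 1.281

1.281


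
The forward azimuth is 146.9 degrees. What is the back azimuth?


back azimuth = (146.9 + 180) mod 360 = 326.9 degrees

326.9 degrees


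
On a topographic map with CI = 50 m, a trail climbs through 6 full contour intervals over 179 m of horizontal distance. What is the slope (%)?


elevation change = 6 * 50 = 300 m
slope = 300 / 179 * 100 = 167.6%

167.6%


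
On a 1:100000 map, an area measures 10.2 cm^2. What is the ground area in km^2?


ground_area = 10.2 * (100000/100)^2 = 10200000.0 m^2 = 10.2 km^2

10.2 km^2


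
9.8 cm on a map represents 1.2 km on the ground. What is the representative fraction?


ground = 1.2 km = 120000 cm; RF denominator = ground / map = 120000 / 9.8 ≈ 12245; RF = 1:12245

1:12245


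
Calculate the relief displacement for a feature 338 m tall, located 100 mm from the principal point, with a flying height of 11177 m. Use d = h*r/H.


d = h * r / H = 338 * 100 / 11177 = 3.02 mm

3.02 mm


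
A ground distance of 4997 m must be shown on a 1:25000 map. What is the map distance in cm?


map_cm = 4997 * 100 / 25000 = 19.988 cm ≈ 19.99 cm

19.99 cm


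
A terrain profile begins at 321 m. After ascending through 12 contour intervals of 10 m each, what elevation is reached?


elevation = 321 + 12 * 10 = 441 m

441 m


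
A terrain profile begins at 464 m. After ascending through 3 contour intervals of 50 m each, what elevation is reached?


elevation = 464 + 3 * 50 = 614 m

614 m


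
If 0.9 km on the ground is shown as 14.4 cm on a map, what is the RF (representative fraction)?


ground = 0.9 km = 90000 cm; RF denominator = ground / map = 90000 / 14.4 = 6250; RF = 1:6250

1:6250


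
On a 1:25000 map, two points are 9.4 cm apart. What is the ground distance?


ground = 9.4 cm * 25000 / 100 = 2350.0 m = 2.35 km

2.35 km


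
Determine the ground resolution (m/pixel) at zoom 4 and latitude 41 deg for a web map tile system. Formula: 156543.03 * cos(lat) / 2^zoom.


res = 156543.03 * cos(41) / 2^4 = 156543.03 * 0.75470958 / 16 = 7384.03 m/pixel

7384.03 m/pixel


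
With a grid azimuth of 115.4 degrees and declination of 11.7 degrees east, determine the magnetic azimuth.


magnetic azimuth = grid azimuth - declination (east +ve)
mag_az = 115.4 - 11.7 = 103.7 degrees

103.7 degrees


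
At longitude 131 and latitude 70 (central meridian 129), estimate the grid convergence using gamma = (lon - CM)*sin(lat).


gamma = (131 - 129) * sin(70) = 2 * 0.939693 = 1.879 degrees

1.879 degrees


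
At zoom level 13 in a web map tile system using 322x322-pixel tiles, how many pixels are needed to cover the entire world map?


tiles per axis = 2^13 = 8192
total tiles = 8192^2 = 67108864
pixels per axis = 8192 * 322 = 2637824
total pixels = 2637824^2 = 6958115454976

6958115454976 pixels


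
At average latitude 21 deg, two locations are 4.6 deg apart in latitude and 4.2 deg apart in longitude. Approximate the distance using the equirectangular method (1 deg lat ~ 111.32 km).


dlat_km = 4.6 * 111.32 = 512.072
dlon_km = 4.2 * 111.32 * cos(21) ≈ 436.49
dist = sqrt(512.072^2 + 436.49^2) ≈ 672.9 km

672.9 km


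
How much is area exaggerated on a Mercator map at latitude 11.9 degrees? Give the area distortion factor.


area_distortion = 1/cos^2(11.9) = 1.044

1.044


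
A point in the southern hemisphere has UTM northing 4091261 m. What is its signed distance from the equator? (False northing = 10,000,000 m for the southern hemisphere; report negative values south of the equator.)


For southern: actual = 4091261 - 10000000 = -5908739 m

-5908739 m


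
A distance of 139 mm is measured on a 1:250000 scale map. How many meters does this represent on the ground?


ground = 139 mm * 250000 / 1000 = 34750.0 m

34750.0 m


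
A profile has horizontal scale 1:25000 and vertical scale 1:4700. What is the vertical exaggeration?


VE = horizontal_scale / vertical_scale = 25000 / 4700 ≈ 5.3

5.3x


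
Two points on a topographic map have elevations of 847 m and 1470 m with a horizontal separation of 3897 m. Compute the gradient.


gradient = (1470 - 847) / 3897 = 623 / 3897 = 0.1599

0.1599


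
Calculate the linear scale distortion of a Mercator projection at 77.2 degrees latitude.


SF = 1 / cos(77.2) = 1 / 0.221548 = 4.514

4.514


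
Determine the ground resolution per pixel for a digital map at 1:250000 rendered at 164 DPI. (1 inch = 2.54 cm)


pixel_cm = 2.54 / 164 ≈ 0.015488 cm
ground = pixel_cm * 250000 / 100 = 2.54 * 250000 / (164 * 100) = 635000 / 16400 ≈ 38.72 m

38.72 m


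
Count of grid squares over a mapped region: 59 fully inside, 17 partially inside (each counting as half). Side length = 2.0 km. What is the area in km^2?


effective squares = 59 + 17 * 0.5 = 67.5
area = 67.5 * 4.0 = 270.0 km^2

270.0 km^2


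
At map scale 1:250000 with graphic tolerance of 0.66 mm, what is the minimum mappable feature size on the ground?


ground = 0.66 mm * 250000 / 1000 = 165.0 m

165.0 m


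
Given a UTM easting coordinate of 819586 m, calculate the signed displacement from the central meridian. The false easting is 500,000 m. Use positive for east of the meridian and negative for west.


displacement = 819586 - 500000 = 319586 m

319586 m


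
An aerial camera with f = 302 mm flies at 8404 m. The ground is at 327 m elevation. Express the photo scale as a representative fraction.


scale = f / (H - h) = 302 mm / 8077 m = 302 / 8077000 = 1:26745

1:26745


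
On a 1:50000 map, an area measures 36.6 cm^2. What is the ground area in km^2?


ground_area = 36.6 * (50000/100)^2 = 9150000.0 m^2 = 9.15 km^2

9.15 km^2


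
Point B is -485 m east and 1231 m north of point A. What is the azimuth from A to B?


az = atan2(-485, 1231) = -21.5 deg
adjusted to 0-360: 338.5 degrees

338.5 degrees


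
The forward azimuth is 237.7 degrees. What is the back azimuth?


back azimuth = (237.7 + 180) mod 360 = 57.7 degrees

57.7 degrees


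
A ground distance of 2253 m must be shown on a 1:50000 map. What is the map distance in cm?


map_cm = 2253 * 100 / 50000 = 4.506 cm ≈ 4.51 cm

4.51 cm


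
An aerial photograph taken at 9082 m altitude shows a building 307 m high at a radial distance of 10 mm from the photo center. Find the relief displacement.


d = h * r / H = 307 * 10 / 9082 = 0.34 mm

0.34 mm


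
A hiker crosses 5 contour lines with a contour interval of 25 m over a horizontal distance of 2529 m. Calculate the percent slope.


elevation change = 5 * 25 = 125 m
slope = 125 / 2529 * 100 = 4.9%

4.9%


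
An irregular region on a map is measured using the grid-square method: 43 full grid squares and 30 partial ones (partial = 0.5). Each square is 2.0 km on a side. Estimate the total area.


effective squares = 43 + 30 * 0.5 = 58.0
area = 58.0 * 4.0 = 232.0 km^2

232.0 km^2


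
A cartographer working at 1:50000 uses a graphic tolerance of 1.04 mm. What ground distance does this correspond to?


ground = 1.04 mm * 50000 / 1000 = 52.0 m

52.0 m


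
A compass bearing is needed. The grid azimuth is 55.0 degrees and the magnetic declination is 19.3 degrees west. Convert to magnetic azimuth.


magnetic azimuth = grid azimuth - declination (east +ve)
mag_az = 55.0 - -19.3 = 74.3 degrees

74.3 degrees


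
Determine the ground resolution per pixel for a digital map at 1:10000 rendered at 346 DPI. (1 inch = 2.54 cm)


pixel_cm = 2.54 / 346 ≈ 0.007341 cm
ground = pixel_cm * 10000 / 100 = 2.54 * 10000 / (346 * 100) = 25400 / 34600 ≈ 0.73 m

0.73 m


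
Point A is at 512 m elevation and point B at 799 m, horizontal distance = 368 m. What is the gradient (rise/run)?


gradient = (799 - 512) / 368 = 287 / 368 = 0.7799

0.7799


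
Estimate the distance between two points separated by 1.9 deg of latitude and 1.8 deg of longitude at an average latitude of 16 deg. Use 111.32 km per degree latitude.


dlat_km = 1.9 * 111.32 = 211.508
dlon_km = 1.8 * 111.32 * cos(16) ≈ 192.614
dist = sqrt(211.508^2 + 192.614^2) ≈ 286.1 km

286.1 km


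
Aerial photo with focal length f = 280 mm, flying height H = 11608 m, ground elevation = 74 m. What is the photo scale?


scale = f / (H - h) = 280 mm / 11534 m = 280 / 11534000 = 1:41193

1:41193


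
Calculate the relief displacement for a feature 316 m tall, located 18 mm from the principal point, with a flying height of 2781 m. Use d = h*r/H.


d = h * r / H = 316 * 18 / 2781 = 2.05 mm

2.05 mm


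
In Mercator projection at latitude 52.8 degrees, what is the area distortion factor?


area_distortion = 1/cos^2(52.8) = 2.736

2.736


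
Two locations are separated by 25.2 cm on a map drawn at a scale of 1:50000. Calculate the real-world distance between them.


ground = 25.2 cm * 50000 / 100 = 12600.0 m = 12.6 km

12.6 km


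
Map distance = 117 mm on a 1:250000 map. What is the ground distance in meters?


ground = 117 mm * 250000 / 1000 = 29250.0 m

29250.0 m


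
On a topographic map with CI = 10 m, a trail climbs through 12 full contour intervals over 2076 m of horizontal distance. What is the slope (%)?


elevation change = 12 * 10 = 120 m
slope = 120 / 2076 * 100 = 5.8%

5.8%


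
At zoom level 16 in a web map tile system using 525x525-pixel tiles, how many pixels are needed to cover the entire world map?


tiles per axis = 2^16 = 65536
total tiles = 65536^2 = 4294967296
pixels per axis = 65536 * 525 = 34406400
total pixels = 34406400^2 = 1183800360960000

1183800360960000 pixels


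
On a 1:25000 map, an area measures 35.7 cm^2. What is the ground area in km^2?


ground_area = 35.7 * (25000/100)^2 = 2231250.0 m^2 = 2.23125 km^2 ≈ 2.231 km^2

2.231 km^2


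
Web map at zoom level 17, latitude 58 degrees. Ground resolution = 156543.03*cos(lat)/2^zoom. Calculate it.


res = 156543.03 * cos(58) / 2^17 = 156543.03 * 0.52991926 / 131072 = 0.63 m/pixel

0.63 m/pixel


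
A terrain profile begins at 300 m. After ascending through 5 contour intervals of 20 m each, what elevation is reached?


elevation = 300 + 5 * 20 = 400 m

400 m


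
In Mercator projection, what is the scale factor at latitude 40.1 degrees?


SF = 1 / cos(40.1) = 1 / 0.764921 = 1.307

1.307


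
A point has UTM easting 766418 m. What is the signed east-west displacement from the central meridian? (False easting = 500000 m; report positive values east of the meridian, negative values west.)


displacement = 766418 - 500000 = 266418 m

266418 m


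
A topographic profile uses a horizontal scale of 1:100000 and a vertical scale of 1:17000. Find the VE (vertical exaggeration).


VE = horizontal_scale / vertical_scale = 100000 / 17000 ≈ 5.9

5.9x


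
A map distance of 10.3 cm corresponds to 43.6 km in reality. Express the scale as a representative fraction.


ground = 43.6 km = 4360000 cm; RF denominator = ground / map = 4360000 / 10.3 ≈ 423301; RF = 1:423301

1:423301


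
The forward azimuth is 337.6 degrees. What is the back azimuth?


back azimuth = (337.6 + 180) mod 360 = 157.6 degrees

157.6 degrees


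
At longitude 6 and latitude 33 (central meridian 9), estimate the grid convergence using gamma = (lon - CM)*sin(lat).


gamma = (6 - 9) * sin(33) = -3 * 0.544639 = -1.634 degrees

-1.634 degrees


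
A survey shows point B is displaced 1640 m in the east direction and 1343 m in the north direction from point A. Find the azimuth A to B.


az = atan2(1640, 1343) = 50.7 deg
adjusted to 0-360: 50.7 degrees

50.7 degrees


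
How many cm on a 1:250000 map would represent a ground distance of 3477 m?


map_cm = 3477 * 100 / 250000 = 1.3908 cm ≈ 1.39 cm

1.39 cm


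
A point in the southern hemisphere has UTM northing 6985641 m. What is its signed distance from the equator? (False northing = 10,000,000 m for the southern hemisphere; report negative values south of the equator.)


For southern: actual = 6985641 - 10000000 = -3014359 m

-3014359 m


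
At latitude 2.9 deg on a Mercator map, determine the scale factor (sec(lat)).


SF = 1 / cos(2.9) = 1 / 0.998719 = 1.001

1.001


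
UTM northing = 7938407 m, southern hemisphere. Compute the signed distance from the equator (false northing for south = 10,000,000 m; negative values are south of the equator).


For southern: actual = 7938407 - 10000000 = -2061593 m

-2061593 m


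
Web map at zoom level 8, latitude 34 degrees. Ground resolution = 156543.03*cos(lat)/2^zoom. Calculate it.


res = 156543.03 * cos(34) / 2^8 = 156543.03 * 0.82903757 / 256 = 506.95 m/pixel

506.95 m/pixel


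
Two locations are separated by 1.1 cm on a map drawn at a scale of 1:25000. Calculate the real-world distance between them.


ground = 1.1 cm * 25000 / 100 = 275.0 m

275.0 m


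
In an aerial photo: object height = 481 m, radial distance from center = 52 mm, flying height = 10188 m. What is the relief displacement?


d = h * r / H = 481 * 52 / 10188 = 2.46 mm

2.46 mm


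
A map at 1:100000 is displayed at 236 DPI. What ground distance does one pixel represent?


pixel_cm = 2.54 / 236 ≈ 0.010763 cm
ground = pixel_cm * 100000 / 100 = 2.54 * 100000 / (236 * 100) = 254000 / 23600 ≈ 10.76 m

10.76 m


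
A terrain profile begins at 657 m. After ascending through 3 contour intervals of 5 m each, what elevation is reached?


elevation = 657 + 3 * 5 = 672 m

672 m


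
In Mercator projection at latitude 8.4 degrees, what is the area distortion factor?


area_distortion = 1/cos^2(8.4) = 1.022

1.022


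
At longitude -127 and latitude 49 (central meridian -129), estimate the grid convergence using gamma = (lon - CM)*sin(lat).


gamma = (-127 - -129) * sin(49) = 2 * 0.75471 = 1.509 degrees

1.509 degrees


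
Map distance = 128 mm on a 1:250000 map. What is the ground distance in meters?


ground = 128 mm * 250000 / 1000 = 32000.0 m

32000.0 m


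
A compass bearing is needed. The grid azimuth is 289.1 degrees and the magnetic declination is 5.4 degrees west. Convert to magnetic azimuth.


magnetic azimuth = grid azimuth - declination (east +ve)
mag_az = 289.1 - -5.4 = 294.5 degrees

294.5 degrees


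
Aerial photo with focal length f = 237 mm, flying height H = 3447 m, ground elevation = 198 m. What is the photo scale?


scale = f / (H - h) = 237 mm / 3249 m = 237 / 3249000 = 1:13709

1:13709


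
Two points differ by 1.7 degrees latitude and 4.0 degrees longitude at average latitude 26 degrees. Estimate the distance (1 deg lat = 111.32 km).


dlat_km = 1.7 * 111.32 = 189.244
dlon_km = 4.0 * 111.32 * cos(26) ≈ 400.215
dist = sqrt(189.244^2 + 400.215^2) ≈ 442.7 km

442.7 km


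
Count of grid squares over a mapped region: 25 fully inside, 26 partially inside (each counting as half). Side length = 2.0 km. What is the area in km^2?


effective squares = 25 + 26 * 0.5 = 38.0
area = 38.0 * 4.0 = 152.0 km^2

152.0 km^2


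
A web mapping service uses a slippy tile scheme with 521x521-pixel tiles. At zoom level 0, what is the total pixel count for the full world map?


tiles per axis = 2^0 = 1
total tiles = 1^2 = 1
pixels per axis = 1 * 521 = 521
total pixels = 521^2 = 271441

271441 pixels


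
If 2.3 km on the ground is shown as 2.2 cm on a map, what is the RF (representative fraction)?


ground = 2.3 km = 230000 cm; RF denominator = ground / map = 230000 / 2.2 ≈ 104545; RF = 1:104545

1:104545


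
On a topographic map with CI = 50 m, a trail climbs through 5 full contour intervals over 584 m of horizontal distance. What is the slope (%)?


elevation change = 5 * 50 = 250 m
slope = 250 / 584 * 100 = 42.8%

42.8%


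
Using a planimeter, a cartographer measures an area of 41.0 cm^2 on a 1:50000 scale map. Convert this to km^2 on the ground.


ground_area = 41.0 * (50000/100)^2 = 10250000.0 m^2 = 10.25 km^2

10.25 km^2


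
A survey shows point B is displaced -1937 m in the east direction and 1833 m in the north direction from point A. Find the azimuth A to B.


az = atan2(-1937, 1833) = -46.6 deg
adjusted to 0-360: 313.4 degrees

313.4 degrees


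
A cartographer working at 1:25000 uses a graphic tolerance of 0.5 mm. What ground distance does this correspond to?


ground = 0.5 mm * 25000 / 1000 = 12.5 m

12.5 m


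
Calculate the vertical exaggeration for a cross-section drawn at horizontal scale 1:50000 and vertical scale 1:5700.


VE = horizontal_scale / vertical_scale = 50000 / 5700 ≈ 8.8

8.8x


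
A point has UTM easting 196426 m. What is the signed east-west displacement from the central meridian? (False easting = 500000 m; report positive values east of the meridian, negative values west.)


displacement = 196426 - 500000 = -303574 m

-303574 m


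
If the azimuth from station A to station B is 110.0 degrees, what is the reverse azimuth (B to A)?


back azimuth = (110.0 + 180) mod 360 = 290.0 degrees

290.0 degrees


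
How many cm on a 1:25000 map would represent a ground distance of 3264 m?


map_cm = 3264 * 100 / 25000 = 13.056 cm ≈ 13.06 cm

13.06 cm


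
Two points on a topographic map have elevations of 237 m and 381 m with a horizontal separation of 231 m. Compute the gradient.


gradient = (381 - 237) / 231 = 144 / 231 = 0.6234

0.6234


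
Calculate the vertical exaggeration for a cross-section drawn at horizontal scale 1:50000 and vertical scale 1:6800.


VE = horizontal_scale / vertical_scale = 50000 / 6800 ≈ 7.4

7.4x


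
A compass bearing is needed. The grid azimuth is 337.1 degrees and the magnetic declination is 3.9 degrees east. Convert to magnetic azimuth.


magnetic azimuth = grid azimuth - declination (east +ve)
mag_az = 337.1 - 3.9 = 333.2 degrees

333.2 degrees


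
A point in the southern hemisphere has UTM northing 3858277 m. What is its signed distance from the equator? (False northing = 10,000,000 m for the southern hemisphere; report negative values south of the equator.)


For southern: actual = 3858277 - 10000000 = -6141723 m

-6141723 m


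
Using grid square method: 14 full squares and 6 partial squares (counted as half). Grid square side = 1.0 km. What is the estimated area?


effective squares = 14 + 6 * 0.5 = 17.0
area = 17.0 * 1.0 = 17.0 km^2

17.0 km^2


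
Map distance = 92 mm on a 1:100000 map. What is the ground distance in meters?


ground = 92 mm * 100000 / 1000 = 9200.0 m

9200.0 m


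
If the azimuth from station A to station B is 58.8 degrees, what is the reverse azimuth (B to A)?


back azimuth = (58.8 + 180) mod 360 = 238.8 degrees

238.8 degrees


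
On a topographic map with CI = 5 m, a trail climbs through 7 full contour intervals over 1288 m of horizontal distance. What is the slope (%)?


elevation change = 7 * 5 = 35 m
slope = 35 / 1288 * 100 = 2.7%

2.7%


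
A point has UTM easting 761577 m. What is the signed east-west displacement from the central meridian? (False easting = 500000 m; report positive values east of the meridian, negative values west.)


displacement = 761577 - 500000 = 261577 m

261577 m


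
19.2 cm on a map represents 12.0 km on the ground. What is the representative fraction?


ground = 12.0 km = 1200000 cm; RF denominator = ground / map = 1200000 / 19.2 = 62500; RF = 1:62500

1:62500


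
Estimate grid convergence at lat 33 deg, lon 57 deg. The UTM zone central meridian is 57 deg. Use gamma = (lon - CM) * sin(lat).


gamma = (57 - 57) * sin(33) = 0 * 0.544639 = 0.0 degrees

0.0 degrees


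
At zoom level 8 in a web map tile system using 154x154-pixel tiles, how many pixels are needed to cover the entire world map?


tiles per axis = 2^8 = 256
total tiles = 256^2 = 65536
pixels per axis = 256 * 154 = 39424
total pixels = 39424^2 = 1554251776

1554251776 pixels


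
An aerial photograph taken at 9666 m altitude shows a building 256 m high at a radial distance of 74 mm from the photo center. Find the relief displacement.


d = h * r / H = 256 * 74 / 9666 = 1.96 mm

1.96 mm


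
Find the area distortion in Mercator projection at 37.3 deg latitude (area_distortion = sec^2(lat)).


area_distortion = 1/cos^2(37.3) = 1.58

1.58


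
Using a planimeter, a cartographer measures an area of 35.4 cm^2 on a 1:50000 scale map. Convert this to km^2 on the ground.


ground_area = 35.4 * (50000/100)^2 = 8850000.0 m^2 = 8.85 km^2

8.85 km^2


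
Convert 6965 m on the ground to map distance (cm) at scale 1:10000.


map_cm = 6965 * 100 / 10000 = 69.65 cm

69.65 cm


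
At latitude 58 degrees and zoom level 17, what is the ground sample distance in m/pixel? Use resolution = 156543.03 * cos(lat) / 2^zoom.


res = 156543.03 * cos(58) / 2^17 = 156543.03 * 0.52991926 / 131072 = 0.63 m/pixel

0.63 m/pixel


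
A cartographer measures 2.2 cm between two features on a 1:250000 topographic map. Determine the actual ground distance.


ground = 2.2 cm * 250000 / 100 = 5500.0 m = 5.5 km

5.5 km


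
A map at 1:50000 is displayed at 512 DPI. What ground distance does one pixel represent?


pixel_cm = 2.54 / 512 ≈ 0.004961 cm
ground = pixel_cm * 50000 / 100 = 2.54 * 50000 / (512 * 100) = 127000 / 51200 ≈ 2.48 m

2.48 m


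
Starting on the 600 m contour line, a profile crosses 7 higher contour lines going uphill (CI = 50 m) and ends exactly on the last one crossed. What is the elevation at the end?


elevation = 600 + 7 * 50 = 950 m

950 m


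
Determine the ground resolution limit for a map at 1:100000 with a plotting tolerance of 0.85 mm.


ground = 0.85 mm * 100000 / 1000 = 85.0 m

85.0 m
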